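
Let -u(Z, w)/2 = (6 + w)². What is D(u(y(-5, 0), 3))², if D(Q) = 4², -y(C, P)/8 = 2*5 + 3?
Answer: 256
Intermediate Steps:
y(C, P) = -104 (y(C, P) = -8*(2*5 + 3) = -8*(10 + 3) = -8*13 = -104)
u(Z, w) = -2*(6 + w)²
D(Q) = 16
D(u(y(-5, 0), 3))² = 16² = 256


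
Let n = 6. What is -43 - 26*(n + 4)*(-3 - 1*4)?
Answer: 1777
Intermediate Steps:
-43 - 26*(n + 4)*(-3 - 1*4) = -43 - 26*(6 + 4)*(-3 - 1*4) = -43 - 260*(-3 - 4) = -43 - 260*(-7) = -43 - 26*(-70) = -43 + 1820 = 1777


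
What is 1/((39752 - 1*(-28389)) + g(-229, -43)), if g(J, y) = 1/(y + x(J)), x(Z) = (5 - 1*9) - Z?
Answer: 182/12401663 ≈ 1.4675e-5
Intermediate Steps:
x(Z) = -4 - Z (x(Z) = (5 - 9) - Z = -4 - Z)
g(J, y) = 1/(-4 + y - J) (g(J, y) = 1/(y + (-4 - J)) = 1/(-4 + y - J))
1/((39752 - 1*(-28389)) + g(-229, -43)) = 1/((39752 - 1*(-28389)) + 1/(-4 - 43 - 1*(-229))) = 1/((39752 + 28389) + 1/(-4 - 43 + 229)) = 1/(68141 + 1/182) = 1/(12401663/182) = 182/12401663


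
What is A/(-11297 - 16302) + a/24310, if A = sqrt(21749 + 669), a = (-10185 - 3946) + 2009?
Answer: -551/1105 - sqrt(22418)/27599 ≈ -0.50407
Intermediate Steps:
a = -12122 (a = -14131 + 2009 = -12122)
A = sqrt(22418) ≈ 149.73
A/(-11297 - 16302) + a/24310 = sqrt(22418)/(-11297 - 16302) - 12122/24310 = sqrt(22418)/(-27599) - 12122*1/24310 = sqrt(22418)*(-1/27599) - 551/1105 = -sqrt(22418)/27599 - 551/1105 = -551/1105 - sqrt(22418)/27599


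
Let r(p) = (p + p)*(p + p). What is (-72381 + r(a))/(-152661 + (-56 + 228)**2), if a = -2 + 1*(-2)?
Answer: 72317/123077 ≈ 0.58757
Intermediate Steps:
a = -4 (a = -2 - 2 = -4)
r(p) = 4*p**2 (r(p) = (2*p)*(2*p) = 4*p**2)
(-72381 + r(a))/(-152661 + (-56 + 228)**2) = (-72381 + 4*(-4)**2)/(-152661 + (-56 + 228)**2) = (-72381 + 4*16)/(-152661 + 172**2) = (-72381 + 64)/(-152661 + 29584) = -72317/(-123077) = -72317*(-1/123077) = 72317/123077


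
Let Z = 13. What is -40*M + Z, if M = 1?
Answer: -27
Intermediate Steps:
-40*M + Z = -40*1 + 13 = -40 + 13 = -27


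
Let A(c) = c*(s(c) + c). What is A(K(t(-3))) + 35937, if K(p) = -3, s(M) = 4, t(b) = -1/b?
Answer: 35934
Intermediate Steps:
A(c) = c*(4 + c)
A(K(t(-3))) + 35937 = -3*(4 - 3) + 35937 = -3*1 + 35937 = -3 + 35937 = 35934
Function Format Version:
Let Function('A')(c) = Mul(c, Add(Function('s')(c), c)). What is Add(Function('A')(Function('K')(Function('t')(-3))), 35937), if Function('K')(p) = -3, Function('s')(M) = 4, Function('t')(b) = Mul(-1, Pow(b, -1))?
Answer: 35934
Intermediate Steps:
Function('A')(c) = Mul(c, Add(4, c))
Add(Function('A')(Function('K')(Function('t')(-3))), 35937) = Add(Mul(-3, Add(4, -3)), 35937) = Add(Mul(-3, 1), 35937) = Add(-3, 35937) = 35934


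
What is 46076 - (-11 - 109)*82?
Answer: 55916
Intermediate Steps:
46076 - (-11 - 109)*82 = 46076 - (-120)*82 = 46076 - 1*(-9840) = 46076 + 9840 = 55916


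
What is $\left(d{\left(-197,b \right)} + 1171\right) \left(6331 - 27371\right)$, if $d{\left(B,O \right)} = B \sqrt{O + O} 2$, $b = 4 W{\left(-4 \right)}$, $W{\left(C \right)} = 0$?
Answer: $-24637840$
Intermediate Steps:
$b = 0$ ($b = 4 \cdot 0 = 0$)
$d{\left(B,O \right)} = 2 B \sqrt{2} \sqrt{O}$ ($d{\left(B,O \right)} = B \sqrt{2 O} 2 = B \sqrt{2} \sqrt{O} 2 = 2 B \sqrt{2} \sqrt{O}$)
$\left(d{\left(-197,b \right)} + 1171\right) \left(6331 - 27371\right) = \left(2 \left(-197\right) \sqrt{2} \sqrt{0} + 1171\right) \left(6331 - 27371\right) = \left(2 \left(-197\right) \sqrt{2} \cdot 0 + 1171\right) \left(-21040\right) = \left(0 + 1171\right) \left(-21040\right) = 1171 \left(-21040\right) = -24637840$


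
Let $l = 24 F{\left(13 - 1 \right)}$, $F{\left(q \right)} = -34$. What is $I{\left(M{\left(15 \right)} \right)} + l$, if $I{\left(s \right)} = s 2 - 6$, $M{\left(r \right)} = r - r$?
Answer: $-822$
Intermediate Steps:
$M{\left(r \right)} = 0$
$l = -816$ ($l = 24 \left(-34\right) = -816$)
$I{\left(s \right)} = -6 + 2 s$ ($I{\left(s \right)} = 2 s - 6 = -6 + 2 s$)
$I{\left(M{\left(15 \right)} \right)} + l = \left(-6 + 2 \cdot 0\right) - 816 = \left(-6 + 0\right) - 816 = -6 - 816 = -822$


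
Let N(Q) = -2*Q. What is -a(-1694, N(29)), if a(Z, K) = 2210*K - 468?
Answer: 128648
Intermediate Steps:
a(Z, K) = -468 + 2210*K
-a(-1694, N(29)) = -(-468 + 2210*(-2*29)) = -(-468 + 2210*(-58)) = -(-468 - 128180) = -1*(-128648) = 128648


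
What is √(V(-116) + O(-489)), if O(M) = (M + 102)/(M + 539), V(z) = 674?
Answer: √66626/10 ≈ 25.812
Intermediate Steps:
O(M) = (102 + M)/(539 + M)
√(V(-116) + O(-489)) = √(674 + (102 - 489)/(539 - 489)) = √(674 - 387/50) = √(33313/50) = √66626/10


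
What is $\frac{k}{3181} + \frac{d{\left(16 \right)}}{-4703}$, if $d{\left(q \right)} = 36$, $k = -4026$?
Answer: $- \frac{19048794}{14960243} \approx -1.2733$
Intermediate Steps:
$\frac{k}{3181} + \frac{d{\left(16 \right)}}{-4703} = - \frac{4026}{3181} + \frac{36}{-4703} = \left(-4026\right) \frac{1}{3181} + 36 \left(- \frac{1}{4703}\right) = - \frac{4026}{3181} - \frac{36}{4703} = - \frac{19048794}{14960243}$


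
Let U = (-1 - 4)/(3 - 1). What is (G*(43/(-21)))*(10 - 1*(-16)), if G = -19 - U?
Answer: 6149/7 ≈ 878.43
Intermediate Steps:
U = -5/2 ≈ -2.5000
G = -33/2 (G = -19 - 1*(-5/2) = -19 + 5/2 = -33/2 ≈ -16.500)
(G*(43/(-21)))*(10 - 1*(-16)) = (-1419/(2*(-21)))*(10 - 1*(-16)) = (-1419*(-1)/(2*21))*(10 + 16) = -33/2*(-43/21)*26 = (473/14)*26 = 6149/7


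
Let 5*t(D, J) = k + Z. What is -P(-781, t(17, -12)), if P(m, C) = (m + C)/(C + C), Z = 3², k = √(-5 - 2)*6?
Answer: 1934/37 - 3905*I*√7/111 ≈ 52.27 - 93.078*I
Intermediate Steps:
k = 6*I*√7 (k = √(-7)*6 = (I*√7)*6 = 6*I*√7 ≈ 15.875*I)
Z = 9
t(D, J) = 9/5 + 6*I*√7/5 (t(D, J) = (6*I*√7 + 9)/5 = (9 + 6*I*√7)/5 = 9/5 + 6*I*√7/5)
P(m, C) = (C + m)/(2*C) (P(m, C) = (C + m)/((2*C)) = (C + m)*(1/(2*C)) = (C + m)/(2*C))
-P(-781, t(17, -12)) = -((9/5 + 6*I*√7/5) - 781)/(2*(9/5 + 6*I*√7/5)) = -(-3896/5 + 6*I*√7/5)/(2*(9/5 + 6*I*√7/5))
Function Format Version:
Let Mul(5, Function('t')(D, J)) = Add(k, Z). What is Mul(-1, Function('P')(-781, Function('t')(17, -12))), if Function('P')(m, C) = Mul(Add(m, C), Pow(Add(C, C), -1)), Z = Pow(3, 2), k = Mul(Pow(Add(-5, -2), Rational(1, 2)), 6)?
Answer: Add(Rational(1934, 37), Mul(Rational(-3905, 111), I, Pow(7, Rational(1, 2)))) ≈ Add(52.270, Mul(-93.078, I))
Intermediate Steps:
k = Mul(6, I, Pow(7, Rational(1, 2))) (k = Mul(Pow(-7, Rational(1, 2)), 6) = Mul(Mul(I, Pow(7, Rational(1, 2))), 6) = Mul(6, I, Pow(7, Rational(1, 2))) ≈ Mul(15.875, I))
Z = 9
Function('t')(D, J) = Add(Rational(9, 5), Mul(Rational(6, 5), I, Pow(7, Rational(1, 2)))) (Function('t')(D, J) = Mul(Rational(1, 5), Add(Mul(6, I, Pow(7, Rational(1, 2))), 9)) = Mul(Rational(1, 5), Add(9, Mul(6, I, Pow(7, Rational(1, 2))))) = Add(Rational(9, 5), Mul(Rational(6, 5), I, Pow(7, Rational(1, 2)))))
Function('P')(m, C) = Mul(Rational(1, 2), Pow(C, -1), Add(C, m)) (Function('P')(m, C) = Mul(Add(C, m), Pow(Mul(2, C), -1)) = Mul(Add(C, m), Mul(Rational(1, 2), Pow(C, -1))) = Mul(Rational(1, 2), Pow(C, -1), Add(C, m)))
Mul(-1, Function('P')(-781, Function('t')(17, -12))) = Mul(-1, Mul(Rational(1, 2), Pow(Add(Rational(9, 5), Mul(Rational(6, 5), I, Pow(7, Rational(1, 2)))), -1), Add(Add(Rational(9, 5), Mul(Rational(6, 5), I, Pow(7, Rational(1, 2)))), -781))) = Mul(-1, Mul(Rational(1, 2), Pow(Add(Rational(9, 5), Mul(Rational(6, 5), I, Pow(7, Rational(1, 2)))), -1), Add(Rational(-3896, 5), Mul(Rational(6, 5), I, Pow(7, Rational(1, 2)))))) = Mul(Rational(-1, 2), Pow(Add(Rational(9, 5), Mul(Rational(6, 5), I, Pow(7, Rational(1, 2)))), -1), Add(Rational(-3896, 5), Mul(Rational(6, 5), I, Pow(7, Rational(1, 2)))))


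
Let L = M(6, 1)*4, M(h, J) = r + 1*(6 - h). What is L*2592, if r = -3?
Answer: -31104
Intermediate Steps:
M(h, J) = 3 - h (M(h, J) = -3 + 1*(6 - h) = -3 + (6 - h) = 3 - h)
L = -12 (L = (3 - 1*6)*4 = (3 - 6)*4 = -3*4 = -12)
L*2592 = -12*2592 = -31104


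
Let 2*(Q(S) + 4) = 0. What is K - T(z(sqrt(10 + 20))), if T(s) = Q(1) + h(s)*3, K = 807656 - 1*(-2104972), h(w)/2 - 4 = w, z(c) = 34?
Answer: 2912404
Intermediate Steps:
Q(S) = -4 (Q(S) = -4 + (1/2)*0 = -4 + 0 = -4)
h(w) = 8 + 2*w
K = 2912628 (K = 807656 + 2104972 = 2912628)
T(s) = 20 + 6*s (T(s) = -4 + (8 + 2*s)*3 = -4 + (24 + 6*s) = 20 + 6*s)
K - T(z(sqrt(10 + 20))) = 2912628 - (20 + 6*34) = 2912628 - (20 + 204) = 2912628 - 1*224 = 2912628 - 224 = 2912404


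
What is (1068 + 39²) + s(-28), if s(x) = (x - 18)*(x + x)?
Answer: 5165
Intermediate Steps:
s(x) = 2*x*(-18 + x) (s(x) = (-18 + x)*(2*x) = 2*x*(-18 + x))
(1068 + 39²) + s(-28) = (1068 + 39²) + 2*(-28)*(-18 - 28) = (1068 + 1521) + 2*(-28)*(-46) = 2589 + 2576 = 5165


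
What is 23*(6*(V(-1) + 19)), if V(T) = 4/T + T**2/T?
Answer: 1932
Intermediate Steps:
V(T) = T + 4/T (V(T) = 4/T + T = T + 4/T)
23*(6*(V(-1) + 19)) = 23*(6*((-1 + 4/(-1)) + 19)) = 23*(6*((-1 + 4*(-1)) + 19)) = 23*(6*((-1 - 4) + 19)) = 23*(6*(-5 + 19)) = 23*(6*14) = 23*84 = 1932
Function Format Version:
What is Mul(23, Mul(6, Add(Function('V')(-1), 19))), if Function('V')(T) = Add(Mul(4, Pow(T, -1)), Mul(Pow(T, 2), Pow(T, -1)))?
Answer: 1932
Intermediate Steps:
Function('V')(T) = Add(T, Mul(4, Pow(T, -1))) (Function('V')(T) = Add(Mul(4, Pow(T, -1)), T) = Add(T, Mul(4, Pow(T, -1))))
Mul(23, Mul(6, Add(Function('V')(-1), 19))) = Mul(23, Mul(6, Add(Add(-1, Mul(4, Pow(-1, -1))), 19))) = Mul(23, Mul(6, Add(Add(-1, Mul(4, -1)), 19))) = Mul(23, Mul(6, Add(Add(-1, -4), 19))) = Mul(23, Mul(6, Add(-5, 19))) = Mul(23, Mul(6, 14)) = Mul(23, 84) = 1932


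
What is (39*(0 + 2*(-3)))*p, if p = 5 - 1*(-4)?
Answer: -2106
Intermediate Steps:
p = 9 (p = 5 + 4 = 9)
(39*(0 + 2*(-3)))*p = (39*(0 + 2*(-3)))*9 = (39*(0 - 6))*9 = (39*(-6))*9 = -234*9 = -2106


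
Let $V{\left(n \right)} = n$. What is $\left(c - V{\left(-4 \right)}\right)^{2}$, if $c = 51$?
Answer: $3025$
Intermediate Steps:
$\left(c - V{\left(-4 \right)}\right)^{2} = \left(51 - -4\right)^{2} = \left(51 + 4\right)^{2} = 55^{2} = 3025$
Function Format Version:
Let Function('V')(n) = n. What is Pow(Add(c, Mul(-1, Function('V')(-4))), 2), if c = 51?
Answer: 3025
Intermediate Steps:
Pow(Add(c, Mul(-1, Function('V')(-4))), 2) = Pow(Add(51, Mul(-1, -4)), 2) = Pow(Add(51, 4), 2) = Pow(55, 2) = 3025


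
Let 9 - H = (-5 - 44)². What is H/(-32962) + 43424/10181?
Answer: 727847420/167793061 ≈ 4.3378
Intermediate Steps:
H = -2392 (H = 9 - (-5 - 44)² = 9 - 1*(-49)² = 9 - 1*2401 = 9 - 2401 = -2392)
H/(-32962) + 43424/10181 = -2392/(-32962) + 43424/10181 = -2392*(-1/32962) + 43424*(1/10181) = 1196/16481 + 43424/10181 = 727847420/167793061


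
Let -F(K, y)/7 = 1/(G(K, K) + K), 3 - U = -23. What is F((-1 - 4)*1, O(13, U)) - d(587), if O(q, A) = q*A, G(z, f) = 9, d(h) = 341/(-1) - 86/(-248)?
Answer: 10506/31 ≈ 338.90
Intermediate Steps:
U = 26 (U = 3 - 1*(-23) = 3 + 23 = 26)
d(h) = -42241/124 (d(h) = 341*(-1) - 86*(-1/248) = -341 + 43/124 = -42241/124)
O(q, A) = A*q
F(K, y) = -7/(9 + K)
F((-1 - 4)*1, O(13, U)) - d(587) = -7/(9 + (-1 - 4)*1) - 1*(-42241/124) = -7/(9 - 5*1) + 42241/124 = -7/(9 - 5) + 42241/124 = -7/4 + 42241/124 = 10506/31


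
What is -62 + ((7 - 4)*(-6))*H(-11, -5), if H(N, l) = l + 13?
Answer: -206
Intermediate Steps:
H(N, l) = 13 + l
-62 + ((7 - 4)*(-6))*H(-11, -5) = -62 + ((7 - 4)*(-6))*(13 - 5) = -62 + (3*(-6))*8 = -62 - 18*8 = -62 - 144 = -206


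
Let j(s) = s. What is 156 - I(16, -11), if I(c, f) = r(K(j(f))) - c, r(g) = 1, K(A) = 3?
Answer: 171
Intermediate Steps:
I(c, f) = 1 - c
156 - I(16, -11) = 156 - (1 - 1*16) = 156 - (1 - 16) = 156 - 1*(-15) = 156 + 15 = 171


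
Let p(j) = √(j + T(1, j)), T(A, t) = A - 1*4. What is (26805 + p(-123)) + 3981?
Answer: 30786 + 3*I*√14 ≈ 30786.0 + 11.225*I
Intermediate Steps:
T(A, t) = -4 + A (T(A, t) = A - 4 = -4 + A)
p(j) = √(-3 + j) (p(j) = √(j + (-4 + 1)) = √(j - 3) = √(-3 + j))
(26805 + p(-123)) + 3981 = (26805 + √(-3 - 123)) + 3981 = (26805 + √(-126)) + 3981 = (26805 + 3*I*√14) + 3981 = 30786 + 3*I*√14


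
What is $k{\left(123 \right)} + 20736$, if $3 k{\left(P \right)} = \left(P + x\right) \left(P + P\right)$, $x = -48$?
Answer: $26886$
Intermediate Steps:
$k{\left(P \right)} = \frac{2 P \left(-48 + P\right)}{3}$ ($k{\left(P \right)} = \frac{\left(P - 48\right) \left(P + P\right)}{3} = \frac{\left(-48 + P\right) 2 P}{3} = \frac{2 P \left(-48 + P\right)}{3}$)
$k{\left(123 \right)} + 20736 = \frac{2}{3} \cdot 123 \left(-48 + 123\right) + 20736 = \frac{2}{3} \cdot 123 \cdot 75 + 20736 = 6150 + 20736 = 26886$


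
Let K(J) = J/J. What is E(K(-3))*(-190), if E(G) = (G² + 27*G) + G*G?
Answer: -5510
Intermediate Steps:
K(J) = 1
E(G) = 2*G² + 27*G (E(G) = (G² + 27*G) + G² = 2*G² + 27*G)
E(K(-3))*(-190) = (1*(27 + 2*1))*(-190) = (1*(27 + 2))*(-190) = (1*29)*(-190) = 29*(-190) = -5510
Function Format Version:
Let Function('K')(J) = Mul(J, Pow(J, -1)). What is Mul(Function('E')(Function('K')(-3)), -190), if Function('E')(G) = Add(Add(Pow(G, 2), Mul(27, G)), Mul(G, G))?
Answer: -5510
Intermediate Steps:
Function('K')(J) = 1
Function('E')(G) = Add(Mul(2, Pow(G, 2)), Mul(27, G)) (Function('E')(G) = Add(Add(Pow(G, 2), Mul(27, G)), Pow(G, 2)) = Add(Mul(2, Pow(G, 2)), Mul(27, G)))
Mul(Function('E')(Function('K')(-3)), -190) = Mul(Mul(1, Add(27, Mul(2, 1))), -190) = Mul(Mul(1, Add(27, 2)), -190) = Mul(Mul(1, 29), -190) = Mul(29, -190) = -5510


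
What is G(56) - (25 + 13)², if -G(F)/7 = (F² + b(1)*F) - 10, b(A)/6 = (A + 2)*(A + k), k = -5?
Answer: 4898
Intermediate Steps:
b(A) = 6*(-5 + A)*(2 + A) (b(A) = 6*((A + 2)*(A - 5)) = 6*((2 + A)*(-5 + A)) = 6*((-5 + A)*(2 + A)) = 6*(-5 + A)*(2 + A))
G(F) = 70 - 7*F² + 504*F (G(F) = -7*((F² + (-60 - 18*1 + 6*1²)*F) - 10) = -7*((F² + (-60 - 18 + 6*1)*F) - 10) = -7*((F² + (-60 - 18 + 6)*F) - 10) = -7*((F² - 72*F) - 10) = -7*(-10 + F² - 72*F) = 70 - 7*F² + 504*F)
G(56) - (25 + 13)² = (70 - 7*56² + 504*56) - (25 + 13)² = (70 - 7*3136 + 28224) - 1*38² = (70 - 21952 + 28224) - 1*1444 = 6342 - 1444 = 4898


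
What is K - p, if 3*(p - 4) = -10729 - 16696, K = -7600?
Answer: 4613/3 ≈ 1537.7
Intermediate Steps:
p = -27413/3 (p = 4 + (-10729 - 16696)/3 = 4 + (1/3)*(-27425) = 4 - 27425/3 = -27413/3 ≈ -9137.7)
K - p = -7600 - 1*(-27413/3) = -7600 + 27413/3 = 4613/3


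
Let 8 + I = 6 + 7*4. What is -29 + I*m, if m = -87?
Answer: -2291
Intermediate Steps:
I = 26 (I = -8 + (6 + 7*4) = -8 + (6 + 28) = -8 + 34 = 26)
-29 + I*m = -29 + 26*(-87) = -29 - 2262 = -2291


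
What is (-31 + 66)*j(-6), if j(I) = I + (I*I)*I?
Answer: -7770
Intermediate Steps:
j(I) = I + I**3 (j(I) = I + I**2*I = I + I**3)
(-31 + 66)*j(-6) = (-31 + 66)*(-6 + (-6)**3) = 35*(-6 - 216) = 35*(-222) = -7770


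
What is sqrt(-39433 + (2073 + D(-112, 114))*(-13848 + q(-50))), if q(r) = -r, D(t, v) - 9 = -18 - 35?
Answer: 5*I*sqrt(1121423) ≈ 5294.9*I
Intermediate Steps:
D(t, v) = -44 (D(t, v) = 9 + (-18 - 35) = 9 - 53 = -44)
sqrt(-39433 + (2073 + D(-112, 114))*(-13848 + q(-50))) = sqrt(-39433 + (2073 - 44)*(-13848 - 1*(-50))) = sqrt(-39433 + 2029*(-13848 + 50)) = sqrt(-39433 + 2029*(-13798)) = sqrt(-39433 - 27996142) = sqrt(-28035575) = 5*I*sqrt(1121423)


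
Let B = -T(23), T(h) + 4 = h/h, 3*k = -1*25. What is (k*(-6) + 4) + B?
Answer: 57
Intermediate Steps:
k = -25/3 (k = (-1*25)/3 = (1/3)*(-25) = -25/3 ≈ -8.3333)
T(h) = -3 (T(h) = -4 + h/h = -4 + 1 = -3)
B = 3 (B = -1*(-3) = 3)
(k*(-6) + 4) + B = (-25/3*(-6) + 4) + 3 = (50 + 4) + 3 = 54 + 3 = 57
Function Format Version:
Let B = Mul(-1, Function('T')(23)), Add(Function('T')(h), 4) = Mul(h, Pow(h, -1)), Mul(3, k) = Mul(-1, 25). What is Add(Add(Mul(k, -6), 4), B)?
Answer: 57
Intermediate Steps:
k = Rational(-25, 3) (k = Mul(Rational(1, 3), Mul(-1, 25)) = Mul(Rational(1, 3), -25) = Rational(-25, 3) ≈ -8.3333)
Function('T')(h) = -3 (Function('T')(h) = Add(-4, Mul(h, Pow(h, -1))) = Add(-4, 1) = -3)
B = 3 (B = Mul(-1, -3) = 3)
Add(Add(Mul(k, -6), 4), B) = Add(Add(Mul(Rational(-25, 3), -6), 4), 3) = Add(Add(50, 4), 3) = Add(54, 3) = 57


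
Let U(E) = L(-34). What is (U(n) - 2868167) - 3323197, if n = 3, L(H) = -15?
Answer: -6191379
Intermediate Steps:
U(E) = -15
(U(n) - 2868167) - 3323197 = (-15 - 2868167) - 3323197 = -2868182 - 3323197 = -6191379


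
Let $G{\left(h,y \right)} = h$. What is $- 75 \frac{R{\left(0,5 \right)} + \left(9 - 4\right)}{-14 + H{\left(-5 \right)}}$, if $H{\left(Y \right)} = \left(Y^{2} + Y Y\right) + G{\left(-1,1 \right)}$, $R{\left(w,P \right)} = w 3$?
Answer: $- \frac{75}{7} \approx -10.714$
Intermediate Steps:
$R{\left(w,P \right)} = 3 w$
$H{\left(Y \right)} = -1 + 2 Y^{2}$ ($H{\left(Y \right)} = \left(Y^{2} + Y Y\right) - 1 = \left(Y^{2} + Y^{2}\right) - 1 = 2 Y^{2} - 1 = -1 + 2 Y^{2}$)
$- 75 \frac{R{\left(0,5 \right)} + \left(9 - 4\right)}{-14 + H{\left(-5 \right)}} = - 75 \frac{3 \cdot 0 + \left(9 - 4\right)}{-14 - \left(1 - 2 \left(-5\right)^{2}\right)} = - 75 \frac{0 + 5}{-14 + \left(-1 + 2 \cdot 25\right)} = - 75 \frac{1}{-14 + \left(-1 + 50\right)} 5 = - 75 \frac{1}{-14 + 49} \cdot 5 = - 75 \cdot \frac{1}{35} \cdot 5 = \left(-75\right) \frac{1}{7} = - \frac{75}{7}$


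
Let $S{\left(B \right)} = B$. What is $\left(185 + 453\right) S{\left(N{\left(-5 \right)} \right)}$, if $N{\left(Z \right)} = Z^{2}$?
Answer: $15950$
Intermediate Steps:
$\left(185 + 453\right) S{\left(N{\left(-5 \right)} \right)} = \left(185 + 453\right) \left(-5\right)^{2} = 638 \cdot 25 = 15950$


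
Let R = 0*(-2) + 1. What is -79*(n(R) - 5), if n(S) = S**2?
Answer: 316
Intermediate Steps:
R = 1 (R = 0 + 1 = 1)
-79*(n(R) - 5) = -79*(1**2 - 5) = -79*(1 - 5) = -79*(-4) = 316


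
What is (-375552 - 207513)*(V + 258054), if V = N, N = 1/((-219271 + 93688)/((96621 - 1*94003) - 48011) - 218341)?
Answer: -11046189196391196813/73415018 ≈ -1.5046e+11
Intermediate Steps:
N = -15131/3303675810 (N = 1/(-125583/((96621 - 94003) - 48011) - 218341) = 1/(-125583/(2618 - 48011) - 218341) = 1/(-125583/(-45393) - 218341) = 1/(-125583*(-1/45393) - 218341) = 1/(41861/15131 - 218341) = 1/(-3303675810/15131) = -15131/3303675810 ≈ -4.5800e-6)
V = -15131/3303675810 ≈ -4.5800e-6
(-375552 - 207513)*(V + 258054) = (-375552 - 207513)*(-15131/3303675810 + 258054) = -583065*852526757458609/3303675810 = -11046189196391196813/73415018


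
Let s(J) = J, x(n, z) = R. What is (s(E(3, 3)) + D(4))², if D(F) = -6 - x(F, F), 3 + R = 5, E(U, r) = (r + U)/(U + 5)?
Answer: 841/16 ≈ 52.563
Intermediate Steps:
E(U, r) = (U + r)/(5 + U)
R = 2 (R = -3 + 5 = 2)
x(n, z) = 2
D(F) = -8 (D(F) = -6 - 1*2 = -6 - 2 = -8)
(s(E(3, 3)) + D(4))² = ((3 + 3)/(5 + 3) - 8)² = (6/8 - 8)² = ((⅛)*6 - 8)² = (¾ - 8)² = (-29/4)² = 841/16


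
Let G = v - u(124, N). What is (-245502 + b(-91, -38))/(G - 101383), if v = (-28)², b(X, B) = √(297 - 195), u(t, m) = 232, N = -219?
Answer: 245502/100831 - √102/100831 ≈ 2.4347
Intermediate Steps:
b(X, B) = √102
v = 784
G = 552 (G = 784 - 1*232 = 784 - 232 = 552)
(-245502 + b(-91, -38))/(G - 101383) = (-245502 + √102)/(552 - 101383) = (-245502 + √102)/(-100831) = (-245502 + √102)*(-1/100831) = 245502/100831 - √102/100831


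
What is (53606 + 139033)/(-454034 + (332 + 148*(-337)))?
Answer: -192639/503578 ≈ -0.38254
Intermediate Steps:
(53606 + 139033)/(-454034 + (332 + 148*(-337))) = 192639/(-454034 + (332 - 49876)) = 192639/(-454034 - 49544) = 192639/(-503578) = 192639*(-1/503578) = -192639/503578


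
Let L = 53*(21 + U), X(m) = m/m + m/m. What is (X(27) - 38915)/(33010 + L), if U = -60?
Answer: -38913/30943 ≈ -1.2576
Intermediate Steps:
X(m) = 2 (X(m) = 1 + 1 = 2)
L = -2067 (L = 53*(21 - 60) = 53*(-39) = -2067)
(X(27) - 38915)/(33010 + L) = (2 - 38915)/(33010 - 2067) = -38913/30943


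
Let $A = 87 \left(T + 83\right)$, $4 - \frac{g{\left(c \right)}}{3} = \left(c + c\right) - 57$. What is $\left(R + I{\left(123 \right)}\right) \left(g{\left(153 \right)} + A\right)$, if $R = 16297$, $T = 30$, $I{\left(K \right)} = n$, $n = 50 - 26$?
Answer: $148455816$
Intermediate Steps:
$n = 24$ ($n = 50 - 26 = 24$)
$I{\left(K \right)} = 24$
$g{\left(c \right)} = 183 - 6 c$ ($g{\left(c \right)} = 12 - 3 \left(\left(c + c\right) - 57\right) = 12 - 3 \left(2 c - 57\right) = 12 - 3 \left(-57 + 2 c\right) = 12 - \left(-171 + 6 c\right) = 183 - 6 c$)
$A = 9831$ ($A = 87 \left(30 + 83\right) = 87 \cdot 113 = 9831$)
$\left(R + I{\left(123 \right)}\right) \left(g{\left(153 \right)} + A\right) = \left(16297 + 24\right) \left(\left(183 - 918\right) + 9831\right) = 16321 \left(\left(183 - 918\right) + 9831\right) = 16321 \left(-735 + 9831\right) = 16321 \cdot 9096 = 148455816$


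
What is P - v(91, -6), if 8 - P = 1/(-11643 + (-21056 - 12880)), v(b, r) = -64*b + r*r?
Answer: 264175885/45579 ≈ 5796.0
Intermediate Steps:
v(b, r) = r**2 - 64*b (v(b, r) = -64*b + r**2 = r**2 - 64*b)
P = 364633/45579 (P = 8 - 1/(-11643 + (-21056 - 12880)) = 8 - 1/(-11643 - 33936) = 8 - 1/(-45579) = 8 - 1*(-1/45579) = 8 + 1/45579 = 364633/45579 ≈ 8.0000)
P - v(91, -6) = 364633/45579 - ((-6)**2 - 64*91) = 364633/45579 - (36 - 5824) = 364633/45579 - 1*(-5788) = 364633/45579 + 5788 = 264175885/45579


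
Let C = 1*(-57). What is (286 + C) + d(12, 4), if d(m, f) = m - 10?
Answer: 231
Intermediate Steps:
d(m, f) = -10 + m
C = -57
(286 + C) + d(12, 4) = (286 - 57) + (-10 + 12) = 229 + 2 = 231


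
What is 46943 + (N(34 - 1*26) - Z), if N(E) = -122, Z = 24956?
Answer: 21865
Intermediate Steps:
46943 + (N(34 - 1*26) - Z) = 46943 + (-122 - 1*24956) = 46943 + (-122 - 24956) = 46943 - 25078 = 21865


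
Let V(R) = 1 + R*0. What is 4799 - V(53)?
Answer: 4798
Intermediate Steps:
V(R) = 1 (V(R) = 1 + 0 = 1)
4799 - V(53) = 4799 - 1*1 = 4799 - 1 = 4798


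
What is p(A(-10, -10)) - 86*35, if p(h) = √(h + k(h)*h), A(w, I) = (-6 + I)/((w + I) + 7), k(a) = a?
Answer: -3010 + 4*√29/13 ≈ -3008.3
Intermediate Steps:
A(w, I) = (-6 + I)/(7 + I + w) (A(w, I) = (-6 + I)/((I + w) + 7) = (-6 + I)/(7 + I + w))
p(h) = √(h + h²) (p(h) = √(h + h*h) = √(h + h²))
p(A(-10, -10)) - 86*35 = √(((-6 - 10)/(7 - 10 - 10))*(1 + (-6 - 10)/(7 - 10 - 10))) - 86*35 = √((-16/(-13))*(1 - 16/(-13))) - 1*3010 = √((-1/13*(-16))*(1 - 1/13*(-16))) - 3010 = √(16*(1 + 16/13)/13) - 3010 = √((16/13)*(29/13)) - 3010 = √(464/169) - 3010 = 4*√29/13 - 3010 = -3010 + 4*√29/13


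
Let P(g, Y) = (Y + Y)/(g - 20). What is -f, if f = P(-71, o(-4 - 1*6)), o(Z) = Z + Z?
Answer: -40/91 ≈ -0.43956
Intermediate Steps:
o(Z) = 2*Z
P(g, Y) = 2*Y/(-20 + g) (P(g, Y) = (2*Y)/(-20 + g) = 2*Y/(-20 + g))
f = 40/91 (f = 2*(2*(-4 - 1*6))/(-20 - 71) = 2*(2*(-4 - 6))/(-91) = 2*(2*(-10))*(-1/91) = 2*(-20)*(-1/91) = 40/91 ≈ 0.43956)
-f = -1*40/91 = -40/91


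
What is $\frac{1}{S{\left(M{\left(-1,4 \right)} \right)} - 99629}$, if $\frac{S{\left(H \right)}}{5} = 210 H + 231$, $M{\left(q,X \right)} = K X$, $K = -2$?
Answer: $- \frac{1}{106874} \approx -9.3568 \cdot 10^{-6}$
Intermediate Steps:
$M{\left(q,X \right)} = - 2 X$
$S{\left(H \right)} = 1155 + 1050 H$ ($S{\left(H \right)} = 5 \left(210 H + 231\right) = 5 \left(231 + 210 H\right) = 1155 + 1050 H$)
$\frac{1}{S{\left(M{\left(-1,4 \right)} \right)} - 99629} = \frac{1}{\left(1155 + 1050 \left(\left(-2\right) 4\right)\right) - 99629} = \frac{1}{\left(1155 + 1050 \left(-8\right)\right) - 99629} = \frac{1}{\left(1155 - 8400\right) - 99629} = \frac{1}{-7245 - 99629} = \frac{1}{-106874} = - \frac{1}{106874}$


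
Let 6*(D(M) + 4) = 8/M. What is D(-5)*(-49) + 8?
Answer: 3256/15 ≈ 217.07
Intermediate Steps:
D(M) = -4 + 4/(3*M) (D(M) = -4 + (8/M)/6 = -4 + 4/(3*M))
D(-5)*(-49) + 8 = (-4 + (4/3)/(-5))*(-49) + 8 = (-4 + (4/3)*(-⅕))*(-49) + 8 = (-4 - 4/15)*(-49) + 8 = -64/15*(-49) + 8 = 3136/15 + 8 = 3256/15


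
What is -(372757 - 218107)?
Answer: -154650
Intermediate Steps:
-(372757 - 218107) = -1*154650 = -154650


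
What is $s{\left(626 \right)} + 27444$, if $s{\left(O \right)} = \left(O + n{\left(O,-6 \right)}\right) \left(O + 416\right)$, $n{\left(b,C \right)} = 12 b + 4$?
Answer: $8511408$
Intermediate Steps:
$n{\left(b,C \right)} = 4 + 12 b$
$s{\left(O \right)} = \left(4 + 13 O\right) \left(416 + O\right)$ ($s{\left(O \right)} = \left(O + \left(4 + 12 O\right)\right) \left(O + 416\right) = \left(4 + 13 O\right) \left(416 + O\right)$)
$s{\left(626 \right)} + 27444 = \left(1664 + 13 \cdot 626^{2} + 5412 \cdot 626\right) + 27444 = \left(1664 + 13 \cdot 391876 + 3387912\right) + 27444 = \left(1664 + 5094388 + 3387912\right) + 27444 = 8483964 + 27444 = 8511408$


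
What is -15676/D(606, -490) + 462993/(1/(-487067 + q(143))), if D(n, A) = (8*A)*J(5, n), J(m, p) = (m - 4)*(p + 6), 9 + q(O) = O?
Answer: -135213835104483521/599760 ≈ -2.2545e+11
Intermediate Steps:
q(O) = -9 + O
J(m, p) = (-4 + m)*(6 + p)
D(n, A) = 8*A*(6 + n) (D(n, A) = (8*A)*(-24 - 4*n + 6*5 + 5*n) = (8*A)*(-24 - 4*n + 30 + 5*n) = (8*A)*(6 + n) = 8*A*(6 + n))
-15676/D(606, -490) + 462993/(1/(-487067 + q(143))) = -15676*(-1/(3920*(6 + 606))) + 462993/(1/(-487067 + (-9 + 143))) = -15676/(8*(-490)*612) + 462993/(1/(-487067 + 134)) = -15676/(-2399040) + 462993/(1/(-486933)) = -15676*(-1/2399040) + 462993/(-1/486933) = 3919/599760 + 462993*(-486933) = 3919/599760 - 225446570469 = -135213835104483521/599760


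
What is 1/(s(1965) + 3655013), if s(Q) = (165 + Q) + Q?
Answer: 1/3659108 ≈ 2.7329e-7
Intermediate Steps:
s(Q) = 165 + 2*Q
1/(s(1965) + 3655013) = 1/((165 + 2*1965) + 3655013) = 1/((165 + 3930) + 3655013) = 1/(4095 + 3655013) = 1/3659108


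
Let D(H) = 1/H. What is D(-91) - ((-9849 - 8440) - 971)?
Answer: 1752659/91 ≈ 19260.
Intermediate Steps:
D(-91) - ((-9849 - 8440) - 971) = 1/(-91) - ((-9849 - 8440) - 971) = -1/91 - (-18289 - 971) = -1/91 - 1*(-19260) = -1/91 + 19260 = 1752659/91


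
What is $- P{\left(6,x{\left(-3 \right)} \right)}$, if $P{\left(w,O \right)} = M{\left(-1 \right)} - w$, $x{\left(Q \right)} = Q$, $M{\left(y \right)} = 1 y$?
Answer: $7$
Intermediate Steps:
$M{\left(y \right)} = y$
$P{\left(w,O \right)} = -1 - w$
$- P{\left(6,x{\left(-3 \right)} \right)} = - (-1 - 6) = \left(-1\right) \left(-7\right) = 7$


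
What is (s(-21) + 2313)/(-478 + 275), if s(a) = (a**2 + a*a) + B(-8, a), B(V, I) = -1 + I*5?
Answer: -3089/203 ≈ -15.217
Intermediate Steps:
B(V, I) = -1 + 5*I
s(a) = -1 + 2*a**2 + 5*a (s(a) = (a**2 + a*a) + (-1 + 5*a) = (a**2 + a**2) + (-1 + 5*a) = 2*a**2 + (-1 + 5*a) = -1 + 2*a**2 + 5*a)
(s(-21) + 2313)/(-478 + 275) = ((-1 + 2*(-21)**2 + 5*(-21)) + 2313)/(-478 + 275) = ((-1 + 2*441 - 105) + 2313)/(-203) = ((-1 + 882 - 105) + 2313)*(-1/203) = (776 + 2313)*(-1/203) = 3089*(-1/203) = -3089/203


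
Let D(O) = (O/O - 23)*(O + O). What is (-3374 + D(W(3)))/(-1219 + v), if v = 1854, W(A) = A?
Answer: -3506/635 ≈ -5.5213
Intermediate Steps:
D(O) = -44*O (D(O) = (1 - 23)*(2*O) = -44*O)
(-3374 + D(W(3)))/(-1219 + v) = (-3374 - 44*3)/(-1219 + 1854) = (-3374 - 132)/635 = -3506*1/635 = -3506/635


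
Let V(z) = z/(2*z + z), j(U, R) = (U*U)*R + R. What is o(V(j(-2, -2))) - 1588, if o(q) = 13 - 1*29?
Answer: -1604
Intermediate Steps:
j(U, R) = R + R*U² (j(U, R) = U²*R + R = R*U² + R = R + R*U²)
V(z) = ⅓ (V(z) = z/((3*z)) = z*(1/(3*z)) = ⅓)
o(q) = -16 (o(q) = 13 - 29 = -16)
o(V(j(-2, -2))) - 1588 = -16 - 1588 = -1604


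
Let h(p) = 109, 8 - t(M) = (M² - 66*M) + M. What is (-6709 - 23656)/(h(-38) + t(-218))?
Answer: 30365/61577 ≈ 0.49312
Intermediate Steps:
t(M) = 8 - M² + 65*M (t(M) = 8 - ((M² - 66*M) + M) = 8 - (M² - 65*M) = 8 + (-M² + 65*M) = 8 - M² + 65*M)
(-6709 - 23656)/(h(-38) + t(-218)) = (-6709 - 23656)/(109 + (8 - 1*(-218)² + 65*(-218))) = -30365/(109 + (8 - 1*47524 - 14170)) = -30365/(109 + (8 - 47524 - 14170)) = -30365/(109 - 61686) = -30365/(-61577) = -30365*(-1/61577) = 30365/61577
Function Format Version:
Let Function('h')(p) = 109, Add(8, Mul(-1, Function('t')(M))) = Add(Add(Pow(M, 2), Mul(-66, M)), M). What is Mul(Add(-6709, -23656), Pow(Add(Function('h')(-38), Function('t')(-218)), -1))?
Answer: Rational(30365, 61577) ≈ 0.49312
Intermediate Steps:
Function('t')(M) = Add(8, Mul(-1, Pow(M, 2)), Mul(65, M)) (Function('t')(M) = Add(8, Mul(-1, Add(Add(Pow(M, 2), Mul(-66, M)), M))) = Add(8, Mul(-1, Add(Pow(M, 2), Mul(-65, M)))) = Add(8, Add(Mul(-1, Pow(M, 2)), Mul(65, M))) = Add(8, Mul(-1, Pow(M, 2)), Mul(65, M)))
Mul(Add(-6709, -23656), Pow(Add(Function('h')(-38), Function('t')(-218)), -1)) = Mul(Add(-6709, -23656), Pow(Add(109, Add(8, Mul(-1, Pow(-218, 2)), Mul(65, -218))), -1)) = Mul(-30365, Pow(Add(109, Add(8, Mul(-1, 47524), -14170)), -1)) = Mul(-30365, Pow(Add(109, Add(8, -47524, -14170)), -1)) = Mul(-30365, Pow(Add(109, -61686), -1)) = Mul(-30365, Pow(-61577, -1)) = Mul(-30365, Rational(-1, 61577)) = Rational(30365, 61577)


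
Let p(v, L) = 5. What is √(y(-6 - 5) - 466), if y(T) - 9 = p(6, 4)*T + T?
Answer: I*√523 ≈ 22.869*I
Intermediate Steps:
y(T) = 9 + 6*T (y(T) = 9 + (5*T + T) = 9 + 6*T)
√(y(-6 - 5) - 466) = √((9 + 6*(-6 - 5)) - 466) = √((9 + 6*(-11)) - 466) = √((9 - 66) - 466) = √(-57 - 466) = √(-523) = I*√523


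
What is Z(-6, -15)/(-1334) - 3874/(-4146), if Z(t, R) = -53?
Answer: 2693827/2765382 ≈ 0.97412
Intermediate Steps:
Z(-6, -15)/(-1334) - 3874/(-4146) = -53/(-1334) - 3874/(-4146) = -53*(-1/1334) - 3874*(-1/4146) = 53/1334 + 1937/2073 = 2693827/2765382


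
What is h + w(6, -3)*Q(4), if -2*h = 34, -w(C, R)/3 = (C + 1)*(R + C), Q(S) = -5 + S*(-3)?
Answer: 1054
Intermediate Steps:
Q(S) = -5 - 3*S
w(C, R) = -3*(1 + C)*(C + R) (w(C, R) = -3*(C + 1)*(R + C) = -3*(1 + C)*(C + R))
h = -17 (h = -½*34 = -17)
h + w(6, -3)*Q(4) = -17 + (-3*6 - 3*(-3) - 3*6² - 3*6*(-3))*(-5 - 3*4) = -17 + (-18 + 9 - 3*36 + 54)*(-5 - 12) = -17 + (-18 + 9 - 108 + 54)*(-17) = -17 - 63*(-17) = -17 + 1071 = 1054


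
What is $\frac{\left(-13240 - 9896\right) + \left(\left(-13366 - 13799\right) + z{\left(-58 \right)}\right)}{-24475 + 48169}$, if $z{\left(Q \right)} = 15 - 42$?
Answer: $- \frac{8388}{3949} \approx -2.1241$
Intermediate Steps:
$z{\left(Q \right)} = -27$ ($z{\left(Q \right)} = 15 - 42 = -27$)
$\frac{\left(-13240 - 9896\right) + \left(\left(-13366 - 13799\right) + z{\left(-58 \right)}\right)}{-24475 + 48169} = \frac{\left(-13240 - 9896\right) - 27192}{-24475 + 48169} = \frac{-23136 - 27192}{23694} = \left(-23136 - 27192\right) \frac{1}{23694} = \left(-50328\right) \frac{1}{23694} = - \frac{8388}{3949}$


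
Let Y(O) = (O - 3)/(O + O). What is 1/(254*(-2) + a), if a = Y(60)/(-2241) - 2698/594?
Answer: -328680/168462403 ≈ -0.0019511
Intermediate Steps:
Y(O) = (-3 + O)/(2*O) (Y(O) = (-3 + O)/((2*O)) = (-3 + O)*(1/(2*O)) = (-3 + O)/(2*O))
a = -1492963/328680 (a = ((½)*(-3 + 60)/60)/(-2241) - 2698/594 = ((½)*(1/60)*57)*(-1/2241) - 2698*1/594 = (19/40)*(-1/2241) - 1349/297 = -19/89640 - 1349/297 = -1492963/328680 ≈ -4.5423)
1/(254*(-2) + a) = 1/(254*(-2) - 1492963/328680) = 1/(-508 - 1492963/328680) = 1/(-168462403/328680) = -328680/168462403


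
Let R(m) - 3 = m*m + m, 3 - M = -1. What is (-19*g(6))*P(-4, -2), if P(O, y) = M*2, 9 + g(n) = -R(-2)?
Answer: 2128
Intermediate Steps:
M = 4 (M = 3 - 1*(-1) = 3 + 1 = 4)
R(m) = 3 + m + m**2 (R(m) = 3 + (m*m + m) = 3 + (m**2 + m) = 3 + (m + m**2) = 3 + m + m**2)
g(n) = -14 (g(n) = -9 - (3 - 2 + (-2)**2) = -9 - (3 - 2 + 4) = -9 - 1*5 = -9 - 5 = -14)
P(O, y) = 8 (P(O, y) = 4*2 = 8)
(-19*g(6))*P(-4, -2) = -19*(-14)*8 = 266*8 = 2128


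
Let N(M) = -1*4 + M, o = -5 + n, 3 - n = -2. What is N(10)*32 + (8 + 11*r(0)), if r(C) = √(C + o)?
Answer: 200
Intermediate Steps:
n = 5 (n = 3 - 1*(-2) = 3 + 2 = 5)
o = 0 (o = -5 + 5 = 0)
N(M) = -4 + M
r(C) = √C (r(C) = √(C + 0) = √C)
N(10)*32 + (8 + 11*r(0)) = (-4 + 10)*32 + (8 + 11*√0) = 6*32 + (8 + 11*0) = 192 + (8 + 0) = 192 + 8 = 200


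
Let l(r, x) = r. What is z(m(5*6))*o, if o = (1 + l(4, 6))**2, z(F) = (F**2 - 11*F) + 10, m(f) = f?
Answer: 14500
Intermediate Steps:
z(F) = 10 + F**2 - 11*F
o = 25 (o = (1 + 4)**2 = 5**2 = 25)
z(m(5*6))*o = (10 + (5*6)**2 - 55*6)*25 = (10 + 30**2 - 11*30)*25 = (10 + 900 - 330)*25 = 580*25 = 14500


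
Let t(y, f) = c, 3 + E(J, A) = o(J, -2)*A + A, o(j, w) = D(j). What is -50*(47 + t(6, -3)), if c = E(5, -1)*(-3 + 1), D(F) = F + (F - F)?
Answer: -3250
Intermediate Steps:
D(F) = F (D(F) = F + 0 = F)
o(j, w) = j
E(J, A) = -3 + A + A*J (E(J, A) = -3 + (J*A + A) = -3 + (A*J + A) = -3 + (A + A*J) = -3 + A + A*J)
c = 18 (c = (-3 - 1 - 1*5)*(-3 + 1) = (-3 - 1 - 5)*(-2) = -9*(-2) = 18)
t(y, f) = 18
-50*(47 + t(6, -3)) = -50*(47 + 18) = -50*65 = -3250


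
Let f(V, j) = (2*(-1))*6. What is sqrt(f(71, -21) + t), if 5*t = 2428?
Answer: 8*sqrt(185)/5 ≈ 21.762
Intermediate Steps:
t = 2428/5 (t = (1/5)*2428 = 2428/5 ≈ 485.60)
f(V, j) = -12 (f(V, j) = -2*6 = -12)
sqrt(f(71, -21) + t) = sqrt(-12 + 2428/5) = sqrt(2368/5) = 8*sqrt(185)/5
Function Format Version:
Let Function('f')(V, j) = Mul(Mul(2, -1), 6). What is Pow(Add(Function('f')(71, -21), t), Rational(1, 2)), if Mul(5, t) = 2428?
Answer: Mul(Rational(8, 5), Pow(185, Rational(1, 2))) ≈ 21.762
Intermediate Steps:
t = Rational(2428, 5) (t = Mul(Rational(1, 5), 2428) = Rational(2428, 5) ≈ 485.60)
Function('f')(V, j) = -12 (Function('f')(V, j) = Mul(-2, 6) = -12)
Pow(Add(Function('f')(71, -21), t), Rational(1, 2)) = Pow(Add(-12, Rational(2428, 5)), Rational(1, 2)) = Pow(Rational(2368, 5), Rational(1, 2)) = Mul(Rational(8, 5), Pow(185, Rational(1, 2)))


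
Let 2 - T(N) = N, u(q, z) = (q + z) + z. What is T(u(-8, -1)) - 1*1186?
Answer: -1174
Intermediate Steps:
u(q, z) = q + 2*z
T(N) = 2 - N
T(u(-8, -1)) - 1*1186 = (2 - (-8 + 2*(-1))) - 1*1186 = (2 - (-8 - 2)) - 1186 = (2 - 1*(-10)) - 1186 = (2 + 10) - 1186 = 12 - 1186 = -1174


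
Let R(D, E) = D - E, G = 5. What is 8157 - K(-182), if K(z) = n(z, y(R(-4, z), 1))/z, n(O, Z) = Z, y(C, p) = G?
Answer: 1484579/182 ≈ 8157.0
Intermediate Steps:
y(C, p) = 5
K(z) = 5/z
8157 - K(-182) = 8157 - 5/(-182) = 8157 - 5*(-1)/182 = 8157 - 1*(-5/182) = 8157 + 5/182 = 1484579/182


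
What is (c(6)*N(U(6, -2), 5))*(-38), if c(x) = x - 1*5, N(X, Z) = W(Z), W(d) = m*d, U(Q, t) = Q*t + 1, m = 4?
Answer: -760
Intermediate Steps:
U(Q, t) = 1 + Q*t
W(d) = 4*d
N(X, Z) = 4*Z
c(x) = -5 + x (c(x) = x - 5 = -5 + x)
(c(6)*N(U(6, -2), 5))*(-38) = ((-5 + 6)*(4*5))*(-38) = (1*20)*(-38) = 20*(-38) = -760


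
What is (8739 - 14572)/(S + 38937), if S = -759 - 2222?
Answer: -5833/35956 ≈ -0.16223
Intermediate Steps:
S = -2981
(8739 - 14572)/(S + 38937) = (8739 - 14572)/(-2981 + 38937) = -5833/35956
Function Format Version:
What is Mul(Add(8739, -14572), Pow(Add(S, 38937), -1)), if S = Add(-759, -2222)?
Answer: Rational(-5833, 35956) ≈ -0.16223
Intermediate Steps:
S = -2981
Mul(Add(8739, -14572), Pow(Add(S, 38937), -1)) = Mul(Add(8739, -14572), Pow(Add(-2981, 38937), -1)) = Mul(-5833, Pow(35956, -1)) = Mul(-5833, Rational(1, 35956)) = Rational(-5833, 35956)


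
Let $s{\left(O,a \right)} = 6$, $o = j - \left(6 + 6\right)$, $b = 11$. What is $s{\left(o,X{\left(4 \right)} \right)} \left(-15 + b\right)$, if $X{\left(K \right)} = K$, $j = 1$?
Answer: $-24$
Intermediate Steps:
$o = -11$ ($o = 1 - \left(6 + 6\right) = 1 - 12 = -11$)
$s{\left(o,X{\left(4 \right)} \right)} \left(-15 + b\right) = 6 \left(-15 + 11\right) = 6 \left(-4\right) = -24$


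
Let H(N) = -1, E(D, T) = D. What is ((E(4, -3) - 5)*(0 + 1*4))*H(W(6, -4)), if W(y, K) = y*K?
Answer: 4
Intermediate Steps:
W(y, K) = K*y
((E(4, -3) - 5)*(0 + 1*4))*H(W(6, -4)) = ((4 - 5)*(0 + 1*4))*(-1) = -(0 + 4)*(-1) = -1*4*(-1) = -4*(-1) = 4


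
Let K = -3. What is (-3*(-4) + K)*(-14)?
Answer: -126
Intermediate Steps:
(-3*(-4) + K)*(-14) = (-3*(-4) - 3)*(-14) = (12 - 3)*(-14) = 9*(-14) = -126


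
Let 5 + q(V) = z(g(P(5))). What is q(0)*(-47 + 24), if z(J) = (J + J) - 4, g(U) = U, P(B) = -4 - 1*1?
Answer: 437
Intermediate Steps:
P(B) = -5 (P(B) = -4 - 1 = -5)
z(J) = -4 + 2*J (z(J) = 2*J - 4 = -4 + 2*J)
q(V) = -19 (q(V) = -5 + (-4 + 2*(-5)) = -5 + (-4 - 10) = -5 - 14 = -19)
q(0)*(-47 + 24) = -19*(-47 + 24) = -19*(-23) = 437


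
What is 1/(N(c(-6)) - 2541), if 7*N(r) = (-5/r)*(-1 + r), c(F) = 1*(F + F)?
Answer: -84/213509 ≈ -0.00039343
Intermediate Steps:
c(F) = 2*F (c(F) = 1*(2*F) = 2*F)
N(r) = -5*(-1 + r)/(7*r) (N(r) = ((-5/r)*(-1 + r))/7 = (-5*(-1 + r)/r)/7 = -5*(-1 + r)/(7*r))
1/(N(c(-6)) - 2541) = 1/(5*(1 - 2*(-6))/(7*((2*(-6)))) - 2541) = 1/((5/7)*(1 - 1*(-12))/(-12) - 2541) = 1/((5/7)*(-1/12)*(1 + 12) - 2541) = 1/((5/7)*(-1/12)*13 - 2541) = 1/(-65/84 - 2541) = 1/(-213509/84) = -84/213509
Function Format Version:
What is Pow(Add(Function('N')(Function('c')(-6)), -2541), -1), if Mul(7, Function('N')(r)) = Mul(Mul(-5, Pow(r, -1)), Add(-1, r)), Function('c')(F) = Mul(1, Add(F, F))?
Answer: Rational(-84, 213509) ≈ -0.00039343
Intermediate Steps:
Function('c')(F) = Mul(2, F) (Function('c')(F) = Mul(1, Mul(2, F)) = Mul(2, F))
Function('N')(r) = Mul(Rational(-5, 7), Pow(r, -1), Add(-1, r)) (Function('N')(r) = Mul(Rational(1, 7), Mul(Mul(-5, Pow(r, -1)), Add(-1, r))) = Mul(Rational(1, 7), Mul(-5, Pow(r, -1), Add(-1, r))) = Mul(Rational(-5, 7), Pow(r, -1), Add(-1, r)))
Pow(Add(Function('N')(Function('c')(-6)), -2541), -1) = Pow(Add(Mul(Rational(5, 7), Pow(Mul(2, -6), -1), Add(1, Mul(-1, Mul(2, -6)))), -2541), -1) = Pow(Add(Mul(Rational(5, 7), Pow(-12, -1), Add(1, Mul(-1, -12))), -2541), -1) = Pow(Add(Mul(Rational(5, 7), Rational(-1, 12), Add(1, 12)), -2541), -1) = Pow(Add(Mul(Rational(5, 7), Rational(-1, 12), 13), -2541), -1) = Pow(Add(Rational(-65, 84), -2541), -1) = Pow(Rational(-213509, 84), -1) = Rational(-84, 213509)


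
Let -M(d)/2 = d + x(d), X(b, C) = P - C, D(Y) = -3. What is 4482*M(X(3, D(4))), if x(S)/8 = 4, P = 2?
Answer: -331668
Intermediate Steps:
x(S) = 32 (x(S) = 8*4 = 32)
X(b, C) = 2 - C
M(d) = -64 - 2*d (M(d) = -2*(d + 32) = -2*(32 + d) = -64 - 2*d)
4482*M(X(3, D(4))) = 4482*(-64 - 2*(2 - 1*(-3))) = 4482*(-64 - 2*(2 + 3)) = 4482*(-64 - 2*5) = 4482*(-64 - 10) = 4482*(-74) = -331668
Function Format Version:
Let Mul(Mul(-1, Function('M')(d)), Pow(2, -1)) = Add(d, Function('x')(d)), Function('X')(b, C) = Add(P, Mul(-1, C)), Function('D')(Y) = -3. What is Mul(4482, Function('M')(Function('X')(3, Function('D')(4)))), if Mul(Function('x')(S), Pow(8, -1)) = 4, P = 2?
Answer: -331668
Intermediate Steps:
Function('x')(S) = 32 (Function('x')(S) = Mul(8, 4) = 32)
Function('X')(b, C) = Add(2, Mul(-1, C))
Function('M')(d) = Add(-64, Mul(-2, d)) (Function('M')(d) = Mul(-2, Add(d, 32)) = Mul(-2, Add(32, d)) = Add(-64, Mul(-2, d)))
Mul(4482, Function('M')(Function('X')(3, Function('D')(4)))) = Mul(4482, Add(-64, Mul(-2, Add(2, Mul(-1, -3))))) = Mul(4482, Add(-64, Mul(-2, Add(2, 3)))) = Mul(4482, Add(-64, Mul(-2, 5))) = Mul(4482, Add(-64, -10)) = Mul(4482, -74) = -331668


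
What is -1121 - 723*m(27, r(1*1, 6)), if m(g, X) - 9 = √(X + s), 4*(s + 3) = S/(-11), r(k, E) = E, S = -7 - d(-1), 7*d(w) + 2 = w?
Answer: -7628 - 723*√74690/154 ≈ -8911.1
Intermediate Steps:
d(w) = -2/7 + w/7
S = -46/7 (S = -7 - (-2/7 + (⅐)*(-1)) = -7 - (-2/7 - ⅐) = -7 - 1*(-3/7) = -7 + 3/7 = -46/7 ≈ -6.5714)
s = -439/154 (s = -3 + (-46/7/(-11))/4 = -3 + (-46/7*(-1/11))/4 = -3 + (¼)*(46/77) = -3 + 23/154 = -439/154 ≈ -2.8507)
m(g, X) = 9 + √(-439/154 + X) (m(g, X) = 9 + √(X - 439/154) = 9 + √(-439/154 + X))
-1121 - 723*m(27, r(1*1, 6)) = -1121 - 723*(9 + √(-67606 + 23716*6)/154) = -1121 - 723*(9 + √(-67606 + 142296)/154) = -1121 - 723*(9 + √74690/154) = -1121 + (-6507 - 723*√74690/154) = -7628 - 723*√74690/154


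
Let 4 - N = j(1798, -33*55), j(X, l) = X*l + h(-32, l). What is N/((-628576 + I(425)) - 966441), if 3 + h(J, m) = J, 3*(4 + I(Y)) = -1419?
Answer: -3263409/1595494 ≈ -2.0454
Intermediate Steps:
I(Y) = -477 (I(Y) = -4 + (1/3)*(-1419) = -4 - 473 = -477)
h(J, m) = -3 + J
j(X, l) = -35 + X*l (j(X, l) = X*l + (-3 - 32) = X*l - 35 = -35 + X*l)
N = 3263409 (N = 4 - (-35 + 1798*(-33*55)) = 4 - (-35 + 1798*(-1815)) = 4 - (-35 - 3263370) = 4 - 1*(-3263405) = 4 + 3263405 = 3263409)
N/((-628576 + I(425)) - 966441) = 3263409/((-628576 - 477) - 966441) = 3263409/(-629053 - 966441) = 3263409/(-1595494) = 3263409*(-1/1595494) = -3263409/1595494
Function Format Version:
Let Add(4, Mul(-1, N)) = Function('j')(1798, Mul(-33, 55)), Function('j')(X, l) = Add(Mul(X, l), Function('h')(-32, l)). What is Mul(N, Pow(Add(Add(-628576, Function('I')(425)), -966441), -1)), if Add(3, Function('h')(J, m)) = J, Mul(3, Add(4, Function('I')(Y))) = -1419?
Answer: Rational(-3263409, 1595494) ≈ -2.0454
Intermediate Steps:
Function('I')(Y) = -477 (Function('I')(Y) = Add(-4, Mul(Rational(1, 3), -1419)) = Add(-4, -473) = -477)
Function('h')(J, m) = Add(-3, J)
Function('j')(X, l) = Add(-35, Mul(X, l)) (Function('j')(X, l) = Add(Mul(X, l), Add(-3, -32)) = Add(Mul(X, l), -35) = Add(-35, Mul(X, l)))
N = 3263409 (N = Add(4, Mul(-1, Add(-35, Mul(1798, Mul(-33, 55))))) = Add(4, Mul(-1, Add(-35, Mul(1798, -1815)))) = Add(4, Mul(-1, Add(-35, -3263370))) = Add(4, Mul(-1, -3263405)) = Add(4, 3263405) = 3263409)
Mul(N, Pow(Add(Add(-628576, Function('I')(425)), -966441), -1)) = Mul(3263409, Pow(Add(Add(-628576, -477), -966441), -1)) = Mul(3263409, Pow(Add(-629053, -966441), -1)) = Mul(3263409, Pow(-1595494, -1)) = Mul(3263409, Rational(-1, 1595494)) = Rational(-3263409, 1595494)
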